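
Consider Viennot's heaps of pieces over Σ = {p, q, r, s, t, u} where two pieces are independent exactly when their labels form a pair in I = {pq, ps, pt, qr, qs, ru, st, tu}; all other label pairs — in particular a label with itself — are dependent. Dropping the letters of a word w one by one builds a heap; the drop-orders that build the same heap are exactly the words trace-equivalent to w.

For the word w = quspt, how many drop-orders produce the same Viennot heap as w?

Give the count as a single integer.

#0=q has no predecessor
#1=u depends on [0:q]
#2=s depends on [1:u]
#3=p depends on [1:u]
#4=t depends on [0:q]
sources: [0:q]
N(rest) = Σ N(rest − s) over sources s of rest; N(one piece) = 1:
  size 1 → [2]=1  [3]=1  [4]=1
  size 2 → [2,3]=2  [2,4]=2  [3,4]=2
  size 3 → [1,2,3]=2  [2,3,4]=6
  first=0(q) contributes 8

8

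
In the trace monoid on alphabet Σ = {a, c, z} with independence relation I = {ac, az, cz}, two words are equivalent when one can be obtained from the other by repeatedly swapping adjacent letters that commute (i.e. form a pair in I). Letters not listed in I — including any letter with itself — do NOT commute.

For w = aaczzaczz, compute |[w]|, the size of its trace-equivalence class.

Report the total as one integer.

1260

0(a) covers ∅
1(a) covers 0:a
2(c) covers ∅
3(z) covers ∅
4(z) covers 3:z
5(a) covers 1:a
6(c) covers 2:c
7(z) covers 4:z
8(z) covers 7:z
floor of heap: 0:a, 2:c, 3:z
completions by unplaced set U, small U first (add the entries for U minus each lowest piece of U):
  |U|=1: {5}:1  {6}:1  {8}:1
  |U|=2: {1,5}:1  {2,6}:1  {5,6}:2  {5,8}:2  {6,8}:2  {7,8}:1
  |U|=3: {0,1,5}:1  {1,5,6}:3  {1,5,8}:3  {2,5,6}:3  {2,6,8}:3  {4,7,8}:1  {5,6,8}:6  {5,7,8}:3  {6,7,8}:3
  |U|=4: {0,1,5,6}:4  {0,1,5,8}:4  {1,2,5,6}:6  {1,5,6,8}:12  {1,5,7,8}:6  {2,5,6,8}:12  {2,6,7,8}:6  {3,4,7,8}:1  {4,5,7,8}:4  {4,6,7,8}:4  {5,6,7,8}:12
  |U|=5: {0,1,2,5,6}:10  {0,1,5,6,8}:20  {0,1,5,7,8}:10  {1,2,5,6,8}:30  {1,4,5,7,8}:10  {1,5,6,7,8}:30  {2,4,6,7,8}:10  {2,5,6,7,8}:30  {3,4,5,7,8}:5  {3,4,6,7,8}:5  {4,5,6,7,8}:20
  |U|=6: {0,1,2,5,6,8}:60  {0,1,4,5,7,8}:20  {0,1,5,6,7,8}:60  {1,2,5,6,7,8}:90  {1,3,4,5,7,8}:15  {1,4,5,6,7,8}:60  {2,3,4,6,7,8}:15  {2,4,5,6,7,8}:60  {3,4,5,6,7,8}:30
  |U|=7: {0,1,2,5,6,7,8}:210  {0,1,3,4,5,7,8}:35  {0,1,4,5,6,7,8}:140  {1,2,4,5,6,7,8}:210  {1,3,4,5,6,7,8}:105  {2,3,4,5,6,7,8}:105
  start at 0(a): 420
  start at 2(c): 280
  start at 3(z): 560
sum over floor = 1260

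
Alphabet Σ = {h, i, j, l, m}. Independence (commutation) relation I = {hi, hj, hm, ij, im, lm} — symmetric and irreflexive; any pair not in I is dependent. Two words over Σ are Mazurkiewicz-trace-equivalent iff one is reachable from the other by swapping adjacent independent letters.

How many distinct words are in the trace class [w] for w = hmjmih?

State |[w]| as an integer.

60

piece 0:h — minimal
piece 1:m — minimal
piece 2:j rests on {1:m}
piece 3:m rests on {2:j}
piece 4:i — minimal
piece 5:h rests on {0:h}
minimal pieces: {0:h, 1:m, 4:i}
ways to finish when only these pieces remain (= sum over removing one remaining piece with nothing left below it):
  1 left: {3}→1  {4}→1  {5}→1
  2 left: {0,5}→1  {2,3}→1  {3,4}→2  {3,5}→2  {4,5}→2
  3 left: {0,3,5}→3  {0,4,5}→3  {1,2,3}→1  {2,3,4}→3  {2,3,5}→3  {3,4,5}→6
  4 left: {0,2,3,5}→6  {0,3,4,5}→12  {1,2,3,4}→4  {1,2,3,5}→4  {2,3,4,5}→12
  placing 0:h first → 20 extensions
  placing 1:m first → 30 extensions
  placing 4:i first → 10 extensions
total linear extensions = 60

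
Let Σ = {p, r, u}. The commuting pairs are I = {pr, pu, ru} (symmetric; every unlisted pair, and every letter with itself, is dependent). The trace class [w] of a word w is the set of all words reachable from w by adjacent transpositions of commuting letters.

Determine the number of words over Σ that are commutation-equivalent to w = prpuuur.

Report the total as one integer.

0(p) covers ∅
1(r) covers ∅
2(p) covers 0:p
3(u) covers ∅
4(u) covers 3:u
5(u) covers 4:u
6(r) covers 1:r
floor of heap: 0:p, 1:r, 3:u
completions by unplaced set U, small U first (add the entries for U minus each lowest piece of U):
  |U|=1: {2}:1  {5}:1  {6}:1
  |U|=2: {0,2}:1  {1,6}:1  {2,5}:2  {2,6}:2  {4,5}:1  {5,6}:2
  |U|=3: {0,2,5}:3  {0,2,6}:3  {1,2,6}:3  {1,5,6}:3  {2,4,5}:3  {2,5,6}:6  {3,4,5}:1  {4,5,6}:3
  |U|=4: {0,1,2,6}:6  {0,2,4,5}:6  {0,2,5,6}:12  {1,2,5,6}:12  {1,4,5,6}:6  {2,3,4,5}:4  {2,4,5,6}:12  {3,4,5,6}:4
  |U|=5: {0,1,2,5,6}:30  {0,2,3,4,5}:10  {0,2,4,5,6}:30  {1,2,4,5,6}:30  {1,3,4,5,6}:10  {2,3,4,5,6}:20
  start at 0(p): 60
  start at 1(r): 60
  start at 3(u): 90
sum over floor = 210

210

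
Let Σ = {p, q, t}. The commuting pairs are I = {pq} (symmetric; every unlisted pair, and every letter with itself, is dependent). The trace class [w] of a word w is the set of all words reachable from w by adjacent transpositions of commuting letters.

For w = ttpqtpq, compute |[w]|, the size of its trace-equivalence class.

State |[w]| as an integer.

4

drop 0:t onto floor
drop 1:t onto {0:t}
drop 2:p onto {1:t}
drop 3:q onto {1:t}
drop 4:t onto {2:p, 3:q}
drop 5:p onto {4:t}
drop 6:q onto {4:t}
ground layer = {0:t}
drop-orders for the pieces not yet dropped (sum over which currently-grounded one goes next):
  1 to go: {5} 1  {6} 1
  2 to go: {5,6} 2
  3 to go: {4,5,6} 2
  4 to go: {2,4,5,6} 2  {3,4,5,6} 2
  5 to go: {2,3,4,5,6} 4
  if 0:t drops first: 4 orders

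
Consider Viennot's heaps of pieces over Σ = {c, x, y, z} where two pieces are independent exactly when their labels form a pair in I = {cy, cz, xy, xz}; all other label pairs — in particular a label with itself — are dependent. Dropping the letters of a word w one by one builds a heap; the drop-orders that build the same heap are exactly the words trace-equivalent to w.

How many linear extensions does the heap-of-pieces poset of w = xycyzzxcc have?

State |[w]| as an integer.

#0=x has no predecessor
#1=y has no predecessor
#2=c depends on [0:x]
#3=y depends on [1:y]
#4=z depends on [3:y]
#5=z depends on [4:z]
#6=x depends on [2:c]
#7=c depends on [6:x]
#8=c depends on [7:c]
sources: [0:x, 1:y]
N(rest) = Σ N(rest − s) over sources s of rest; N(one piece) = 1:
  size 1 → [5]=1  [8]=1
  size 2 → [4,5]=1  [5,8]=2  [7,8]=1
  size 3 → [3,4,5]=1  [4,5,8]=3  [5,7,8]=3  [6,7,8]=1
  size 4 → [1,3,4,5]=1  [2,6,7,8]=1  [3,4,5,8]=4  [4,5,7,8]=6  [5,6,7,8]=4
  size 5 → [0,2,6,7,8]=1  [1,3,4,5,8]=5  [2,5,6,7,8]=5  [3,4,5,7,8]=10  [4,5,6,7,8]=10
  size 6 → [0,2,5,6,7,8]=6  [1,3,4,5,7,8]=15  [2,4,5,6,7,8]=15  [3,4,5,6,7,8]=20
  size 7 → [0,2,4,5,6,7,8]=21  [1,3,4,5,6,7,8]=35  [2,3,4,5,6,7,8]=35
  first=0(x) contributes 70
  first=1(y) contributes 56
|[w]| = 126

126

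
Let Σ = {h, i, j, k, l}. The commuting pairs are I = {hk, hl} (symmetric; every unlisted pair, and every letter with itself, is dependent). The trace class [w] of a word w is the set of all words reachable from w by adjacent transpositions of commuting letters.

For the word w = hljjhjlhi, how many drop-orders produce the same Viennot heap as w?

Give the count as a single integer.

4

piece 0:h — minimal
piece 1:l — minimal
piece 2:j rests on {0:h, 1:l}
piece 3:j rests on {2:j}
piece 4:h rests on {3:j}
piece 5:j rests on {4:h}
piece 6:l rests on {5:j}
piece 7:h rests on {5:j}
piece 8:i rests on {6:l, 7:h}
minimal pieces: {0:h, 1:l}
ways to finish when only these pieces remain (= sum over removing one remaining piece with nothing left below it):
  1 left: {8}→1
  2 left: {6,8}→1  {7,8}→1
  3 left: {6,7,8}→2
  4 left: {5,6,7,8}→2
  5 left: {4,5,6,7,8}→2
  6 left: {3,4,5,6,7,8}→2
  7 left: {2,3,4,5,6,7,8}→2
  placing 0:h first → 2 extensions
  placing 1:l first → 2 extensions
total linear extensions = 4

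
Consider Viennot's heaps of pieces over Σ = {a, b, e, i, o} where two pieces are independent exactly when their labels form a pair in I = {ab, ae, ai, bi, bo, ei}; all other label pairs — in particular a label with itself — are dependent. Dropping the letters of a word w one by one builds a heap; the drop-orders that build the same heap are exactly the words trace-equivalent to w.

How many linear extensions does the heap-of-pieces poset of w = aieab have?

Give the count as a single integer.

0(a) covers ∅
1(i) covers ∅
2(e) covers ∅
3(a) covers 0:a
4(b) covers 2:e
floor of heap: 0:a, 1:i, 2:e
completions by unplaced set U, small U first (add the entries for U minus each lowest piece of U):
  |U|=1: {1}:1  {3}:1  {4}:1
  |U|=2: {0,3}:1  {1,3}:2  {1,4}:2  {2,4}:1  {3,4}:2
  |U|=3: {0,1,3}:3  {0,3,4}:3  {1,2,4}:3  {1,3,4}:6  {2,3,4}:3
  start at 0(a): 12
  start at 1(i): 6
  start at 2(e): 12
sum over floor = 30

30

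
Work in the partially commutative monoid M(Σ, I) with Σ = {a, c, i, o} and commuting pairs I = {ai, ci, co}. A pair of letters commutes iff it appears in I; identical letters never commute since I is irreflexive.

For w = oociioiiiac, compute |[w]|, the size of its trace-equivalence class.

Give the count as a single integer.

70

0(o) covers ∅
1(o) covers 0:o
2(c) covers ∅
3(i) covers 1:o
4(i) covers 3:i
5(o) covers 4:i
6(i) covers 5:o
7(i) covers 6:i
8(i) covers 7:i
9(a) covers 2:c, 5:o
10(c) covers 9:a
floor of heap: 0:o, 2:c
completions by unplaced set U, small U first (add the entries for U minus each lowest piece of U):
  |U|=1: {8}:1  {10}:1
  |U|=2: {7,8}:1  {8,10}:2  {9,10}:1
  |U|=3: {2,9,10}:1  {6,7,8}:1  {7,8,10}:3  {8,9,10}:3
  |U|=4: {2,8,9,10}:4  {6,7,8,10}:4  {7,8,9,10}:6
  |U|=5: {2,7,8,9,10}:10  {6,7,8,9,10}:10
  |U|=6: {2,6,7,8,9,10}:20  {5,6,7,8,9,10}:10
  |U|=7: {2,5,6,7,8,9,10}:30  {4,5,6,7,8,9,10}:10
  |U|=8: {2,4,5,6,7,8,9,10}:40  {3,4,5,6,7,8,9,10}:10
  |U|=9: {1,3,4,5,6,7,8,9,10}:10  {2,3,4,5,6,7,8,9,10}:50
  start at 0(o): 60
  start at 2(c): 10
sum over floor = 70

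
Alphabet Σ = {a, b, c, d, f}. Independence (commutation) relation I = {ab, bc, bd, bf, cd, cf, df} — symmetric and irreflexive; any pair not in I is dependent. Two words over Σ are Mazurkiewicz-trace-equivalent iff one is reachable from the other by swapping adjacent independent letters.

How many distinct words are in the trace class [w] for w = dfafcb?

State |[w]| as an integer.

piece 0:d — minimal
piece 1:f — minimal
piece 2:a rests on {0:d, 1:f}
piece 3:f rests on {2:a}
piece 4:c rests on {2:a}
piece 5:b — minimal
minimal pieces: {0:d, 1:f, 5:b}
ways to finish when only these pieces remain (= sum over removing one remaining piece with nothing left below it):
  1 left: {3}→1  {4}→1  {5}→1
  2 left: {3,4}→2  {3,5}→2  {4,5}→2
  3 left: {2,3,4}→2  {3,4,5}→6
  4 left: {0,2,3,4}→2  {1,2,3,4}→2  {2,3,4,5}→8
  placing 0:d first → 10 extensions
  placing 1:f first → 10 extensions
  placing 5:b first → 4 extensions
total linear extensions = 24

24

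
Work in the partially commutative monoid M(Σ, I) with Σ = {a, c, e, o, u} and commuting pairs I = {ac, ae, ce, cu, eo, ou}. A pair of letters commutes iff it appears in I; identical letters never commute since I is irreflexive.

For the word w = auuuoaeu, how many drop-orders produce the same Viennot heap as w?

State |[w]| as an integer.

9

#0=a has no predecessor
#1=u depends on [0:a]
#2=u depends on [1:u]
#3=u depends on [2:u]
#4=o depends on [0:a]
#5=a depends on [3:u, 4:o]
#6=e depends on [3:u]
#7=u depends on [5:a, 6:e]
sources: [0:a]
N(rest) = Σ N(rest − s) over sources s of rest; N(one piece) = 1:
  size 1 → [7]=1
  size 2 → [5,7]=1  [6,7]=1
  size 3 → [4,5,7]=1  [5,6,7]=2
  size 4 → [3,5,6,7]=2  [4,5,6,7]=3
  size 5 → [2,3,5,6,7]=2  [3,4,5,6,7]=5
  size 6 → [1,2,3,5,6,7]=2  [2,3,4,5,6,7]=7
  first=0(a) contributes 9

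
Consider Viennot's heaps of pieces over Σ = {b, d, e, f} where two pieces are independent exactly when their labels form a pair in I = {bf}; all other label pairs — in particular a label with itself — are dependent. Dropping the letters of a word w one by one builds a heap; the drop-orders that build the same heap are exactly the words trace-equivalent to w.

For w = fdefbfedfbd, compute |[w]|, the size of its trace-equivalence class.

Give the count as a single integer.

piece 0:f — minimal
piece 1:d rests on {0:f}
piece 2:e rests on {1:d}
piece 3:f rests on {2:e}
piece 4:b rests on {2:e}
piece 5:f rests on {3:f}
piece 6:e rests on {4:b, 5:f}
piece 7:d rests on {6:e}
piece 8:f rests on {7:d}
piece 9:b rests on {7:d}
piece 10:d rests on {8:f, 9:b}
minimal pieces: {0:f}
ways to finish when only these pieces remain (= sum over removing one remaining piece with nothing left below it):
  1 left: {10}→1
  2 left: {8,10}→1  {9,10}→1
  3 left: {8,9,10}→2
  4 left: {7,8,9,10}→2
  5 left: {6,7,8,9,10}→2
  6 left: {4,6,7,8,9,10}→2  {5,6,7,8,9,10}→2
  7 left: {3,5,6,7,8,9,10}→2  {4,5,6,7,8,9,10}→4
  8 left: {3,4,5,6,7,8,9,10}→6
  9 left: {2,3,4,5,6,7,8,9,10}→6
  placing 0:f first → 6 extensions

6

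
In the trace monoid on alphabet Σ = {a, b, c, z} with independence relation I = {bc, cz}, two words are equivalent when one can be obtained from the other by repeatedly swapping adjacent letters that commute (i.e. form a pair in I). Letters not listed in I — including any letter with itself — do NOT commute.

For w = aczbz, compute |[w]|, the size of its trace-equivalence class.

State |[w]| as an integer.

4

0(a) covers ∅
1(c) covers 0:a
2(z) covers 0:a
3(b) covers 2:z
4(z) covers 3:b
floor of heap: 0:a
completions by unplaced set U, small U first (add the entries for U minus each lowest piece of U):
  |U|=1: {1}:1  {4}:1
  |U|=2: {1,4}:2  {3,4}:1
  |U|=3: {1,3,4}:3  {2,3,4}:1
  start at 0(a): 4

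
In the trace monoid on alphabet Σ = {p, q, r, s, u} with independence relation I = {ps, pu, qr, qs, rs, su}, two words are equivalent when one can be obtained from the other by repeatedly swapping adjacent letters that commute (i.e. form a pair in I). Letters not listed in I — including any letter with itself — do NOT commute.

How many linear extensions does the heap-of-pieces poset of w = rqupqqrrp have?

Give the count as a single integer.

piece 0:r — minimal
piece 1:q — minimal
piece 2:u rests on {0:r, 1:q}
piece 3:p rests on {0:r, 1:q}
piece 4:q rests on {2:u, 3:p}
piece 5:q rests on {4:q}
piece 6:r rests on {2:u, 3:p}
piece 7:r rests on {6:r}
piece 8:p rests on {5:q, 7:r}
minimal pieces: {0:r, 1:q}
ways to finish when only these pieces remain (= sum over removing one remaining piece with nothing left below it):
  1 left: {8}→1
  2 left: {5,8}→1  {7,8}→1
  3 left: {4,5,8}→1  {5,7,8}→2  {6,7,8}→1
  4 left: {4,5,7,8}→3  {5,6,7,8}→3
  5 left: {4,5,6,7,8}→6
  6 left: {2,4,5,6,7,8}→6  {3,4,5,6,7,8}→6
  7 left: {2,3,4,5,6,7,8}→12
  placing 0:r first → 12 extensions
  placing 1:q first → 12 extensions
total linear extensions = 24

24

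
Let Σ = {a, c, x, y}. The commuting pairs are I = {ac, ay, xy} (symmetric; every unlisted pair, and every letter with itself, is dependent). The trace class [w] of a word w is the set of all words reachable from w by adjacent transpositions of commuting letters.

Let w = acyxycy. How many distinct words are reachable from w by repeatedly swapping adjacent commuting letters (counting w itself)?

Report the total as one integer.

0(a) covers ∅
1(c) covers ∅
2(y) covers 1:c
3(x) covers 0:a, 1:c
4(y) covers 2:y
5(c) covers 3:x, 4:y
6(y) covers 5:c
floor of heap: 0:a, 1:c
completions by unplaced set U, small U first (add the entries for U minus each lowest piece of U):
  |U|=1: {6}:1
  |U|=2: {5,6}:1
  |U|=3: {3,5,6}:1  {4,5,6}:1
  |U|=4: {0,3,5,6}:1  {2,4,5,6}:1  {3,4,5,6}:2
  |U|=5: {0,3,4,5,6}:3  {2,3,4,5,6}:3
  start at 0(a): 3
  start at 1(c): 6
sum over floor = 9

9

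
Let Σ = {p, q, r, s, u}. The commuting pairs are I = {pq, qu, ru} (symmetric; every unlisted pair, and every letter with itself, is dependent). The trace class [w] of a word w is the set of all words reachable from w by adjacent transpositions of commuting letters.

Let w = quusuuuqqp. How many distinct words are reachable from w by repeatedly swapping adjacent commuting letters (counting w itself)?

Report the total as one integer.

45

drop 0:q onto floor
drop 1:u onto floor
drop 2:u onto {1:u}
drop 3:s onto {0:q, 2:u}
drop 4:u onto {3:s}
drop 5:u onto {4:u}
drop 6:u onto {5:u}
drop 7:q onto {3:s}
drop 8:q onto {7:q}
drop 9:p onto {6:u}
ground layer = {0:q, 1:u}
drop-orders for the pieces not yet dropped (sum over which currently-grounded one goes next):
  1 to go: {8} 1  {9} 1
  2 to go: {6,9} 1  {7,8} 1  {8,9} 2
  3 to go: {5,6,9} 1  {6,8,9} 3  {7,8,9} 3
  4 to go: {4,5,6,9} 1  {5,6,8,9} 4  {6,7,8,9} 6
  5 to go: {4,5,6,8,9} 5  {5,6,7,8,9} 10
  6 to go: {4,5,6,7,8,9} 15
  7 to go: {3,4,5,6,7,8,9} 15
  8 to go: {0,3,4,5,6,7,8,9} 15  {2,3,4,5,6,7,8,9} 15
  if 0:q drops first: 15 orders
  if 1:u drops first: 30 orders
heap linearizations: 45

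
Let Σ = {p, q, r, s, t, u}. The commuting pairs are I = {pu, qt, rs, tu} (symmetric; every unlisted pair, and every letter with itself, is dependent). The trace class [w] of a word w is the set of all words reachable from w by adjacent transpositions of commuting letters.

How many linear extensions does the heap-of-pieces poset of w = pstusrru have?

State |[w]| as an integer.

6

#0=p has no predecessor
#1=s depends on [0:p]
#2=t depends on [1:s]
#3=u depends on [1:s]
#4=s depends on [2:t, 3:u]
#5=r depends on [2:t, 3:u]
#6=r depends on [5:r]
#7=u depends on [4:s, 6:r]
sources: [0:p]
N(rest) = Σ N(rest − s) over sources s of rest; N(one piece) = 1:
  size 1 → [7]=1
  size 2 → [4,7]=1  [6,7]=1
  size 3 → [4,6,7]=2  [5,6,7]=1
  size 4 → [4,5,6,7]=3
  size 5 → [2,4,5,6,7]=3  [3,4,5,6,7]=3
  size 6 → [2,3,4,5,6,7]=6
  first=0(p) contributes 6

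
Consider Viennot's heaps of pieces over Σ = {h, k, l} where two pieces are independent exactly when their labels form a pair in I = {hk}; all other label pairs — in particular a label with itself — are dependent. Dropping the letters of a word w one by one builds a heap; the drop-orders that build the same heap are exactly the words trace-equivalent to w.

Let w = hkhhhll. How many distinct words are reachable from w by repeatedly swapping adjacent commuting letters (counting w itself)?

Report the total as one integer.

piece 0:h — minimal
piece 1:k — minimal
piece 2:h rests on {0:h}
piece 3:h rests on {2:h}
piece 4:h rests on {3:h}
piece 5:l rests on {1:k, 4:h}
piece 6:l rests on {5:l}
minimal pieces: {0:h, 1:k}
ways to finish when only these pieces remain (= sum over removing one remaining piece with nothing left below it):
  1 left: {6}→1
  2 left: {5,6}→1
  3 left: {1,5,6}→1  {4,5,6}→1
  4 left: {1,4,5,6}→2  {3,4,5,6}→1
  5 left: {1,3,4,5,6}→3  {2,3,4,5,6}→1
  placing 0:h first → 4 extensions
  placing 1:k first → 1 extensions
total linear extensions = 5

5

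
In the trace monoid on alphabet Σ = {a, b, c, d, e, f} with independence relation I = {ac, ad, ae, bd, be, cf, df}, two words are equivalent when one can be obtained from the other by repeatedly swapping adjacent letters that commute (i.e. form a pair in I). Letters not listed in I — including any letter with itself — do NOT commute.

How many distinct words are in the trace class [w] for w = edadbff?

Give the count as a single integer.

31

drop 0:e onto floor
drop 1:d onto {0:e}
drop 2:a onto floor
drop 3:d onto {1:d}
drop 4:b onto {2:a}
drop 5:f onto {0:e, 4:b}
drop 6:f onto {5:f}
ground layer = {0:e, 2:a}
drop-orders for the pieces not yet dropped (sum over which currently-grounded one goes next):
  1 to go: {3} 1  {6} 1
  2 to go: {1,3} 1  {3,6} 2  {5,6} 1
  3 to go: {1,3,6} 3  {3,5,6} 3  {4,5,6} 1
  4 to go: {1,3,5,6} 6  {2,4,5,6} 1  {3,4,5,6} 4
  5 to go: {0,1,3,5,6} 6  {1,3,4,5,6} 10  {2,3,4,5,6} 5
  if 0:e drops first: 15 orders
  if 2:a drops first: 16 orders
heap linearizations: 31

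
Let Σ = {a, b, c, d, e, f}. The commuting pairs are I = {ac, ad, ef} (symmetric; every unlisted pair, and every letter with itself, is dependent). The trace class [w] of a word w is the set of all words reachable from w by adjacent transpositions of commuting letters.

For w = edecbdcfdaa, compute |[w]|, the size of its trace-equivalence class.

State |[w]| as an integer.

3

piece 0:e — minimal
piece 1:d rests on {0:e}
piece 2:e rests on {1:d}
piece 3:c rests on {2:e}
piece 4:b rests on {3:c}
piece 5:d rests on {4:b}
piece 6:c rests on {5:d}
piece 7:f rests on {6:c}
piece 8:d rests on {7:f}
piece 9:a rests on {7:f}
piece 10:a rests on {9:a}
minimal pieces: {0:e}
ways to finish when only these pieces remain (= sum over removing one remaining piece with nothing left below it):
  1 left: {8}→1  {10}→1
  2 left: {8,10}→2  {9,10}→1
  3 left: {8,9,10}→3
  4 left: {7,8,9,10}→3
  5 left: {6,7,8,9,10}→3
  6 left: {5,6,7,8,9,10}→3
  7 left: {4,5,6,7,8,9,10}→3
  8 left: {3,4,5,6,7,8,9,10}→3
  9 left: {2,3,4,5,6,7,8,9,10}→3
  placing 0:e first → 3 extensions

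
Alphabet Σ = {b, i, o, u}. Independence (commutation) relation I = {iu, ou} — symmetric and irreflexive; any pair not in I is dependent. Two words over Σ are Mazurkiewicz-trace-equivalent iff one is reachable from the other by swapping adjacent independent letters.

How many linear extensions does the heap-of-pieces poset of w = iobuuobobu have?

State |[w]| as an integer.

3

#0=i has no predecessor
#1=o depends on [0:i]
#2=b depends on [1:o]
#3=u depends on [2:b]
#4=u depends on [3:u]
#5=o depends on [2:b]
#6=b depends on [4:u, 5:o]
#7=o depends on [6:b]
#8=b depends on [7:o]
#9=u depends on [8:b]
sources: [0:i]
N(rest) = Σ N(rest − s) over sources s of rest; N(one piece) = 1:
  size 1 → [9]=1
  size 2 → [8,9]=1
  size 3 → [7,8,9]=1
  size 4 → [6,7,8,9]=1
  size 5 → [4,6,7,8,9]=1  [5,6,7,8,9]=1
  size 6 → [3,4,6,7,8,9]=1  [4,5,6,7,8,9]=2
  size 7 → [3,4,5,6,7,8,9]=3
  size 8 → [2,3,4,5,6,7,8,9]=3
  first=0(i) contributes 3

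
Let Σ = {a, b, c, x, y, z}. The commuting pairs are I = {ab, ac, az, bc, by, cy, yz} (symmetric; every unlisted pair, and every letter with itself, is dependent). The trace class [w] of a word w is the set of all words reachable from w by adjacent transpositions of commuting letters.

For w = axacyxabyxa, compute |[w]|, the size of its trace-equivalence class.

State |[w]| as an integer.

0(a) covers ∅
1(x) covers 0:a
2(a) covers 1:x
3(c) covers 1:x
4(y) covers 2:a
5(x) covers 3:c, 4:y
6(a) covers 5:x
7(b) covers 5:x
8(y) covers 6:a
9(x) covers 7:b, 8:y
10(a) covers 9:x
floor of heap: 0:a
completions by unplaced set U, small U first (add the entries for U minus each lowest piece of U):
  |U|=1: {10}:1
  |U|=2: {9,10}:1
  |U|=3: {7,9,10}:1  {8,9,10}:1
  |U|=4: {6,8,9,10}:1  {7,8,9,10}:2
  |U|=5: {6,7,8,9,10}:3
  |U|=6: {5,6,7,8,9,10}:3
  |U|=7: {3,5,6,7,8,9,10}:3  {4,5,6,7,8,9,10}:3
  |U|=8: {2,4,5,6,7,8,9,10}:3  {3,4,5,6,7,8,9,10}:6
  |U|=9: {2,3,4,5,6,7,8,9,10}:9
  start at 0(a): 9

9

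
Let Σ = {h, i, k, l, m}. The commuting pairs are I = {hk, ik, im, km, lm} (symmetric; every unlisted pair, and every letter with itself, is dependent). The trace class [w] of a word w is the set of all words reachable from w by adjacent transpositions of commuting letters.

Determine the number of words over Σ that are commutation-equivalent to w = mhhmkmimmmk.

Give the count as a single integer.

330

drop 0:m onto floor
drop 1:h onto {0:m}
drop 2:h onto {1:h}
drop 3:m onto {2:h}
drop 4:k onto floor
drop 5:m onto {3:m}
drop 6:i onto {2:h}
drop 7:m onto {5:m}
drop 8:m onto {7:m}
drop 9:m onto {8:m}
drop 10:k onto {4:k}
ground layer = {0:m, 4:k}
drop-orders for the pieces not yet dropped (sum over which currently-grounded one goes next):
  1 to go: {6} 1  {9} 1  {10} 1
  2 to go: {4,10} 1  {6,9} 2  {6,10} 2  {8,9} 1  {9,10} 2
  3 to go: {4,6,10} 3  {4,9,10} 3  {6,8,9} 3  {6,9,10} 6  {7,8,9} 1  {8,9,10} 3
  4 to go: {4,6,9,10} 12  {4,8,9,10} 6  {5,7,8,9} 1  {6,7,8,9} 4  {6,8,9,10} 12  {7,8,9,10} 4
  5 to go: {3,5,7,8,9} 1  {4,6,8,9,10} 30  {4,7,8,9,10} 10  {5,6,7,8,9} 5  {5,7,8,9,10} 5  {6,7,8,9,10} 20
  6 to go: {3,5,6,7,8,9} 6  {3,5,7,8,9,10} 6  {4,5,7,8,9,10} 15  {4,6,7,8,9,10} 60  {5,6,7,8,9,10} 30
  7 to go: {2,3,5,6,7,8,9} 6  {3,4,5,7,8,9,10} 21  {3,5,6,7,8,9,10} 42  {4,5,6,7,8,9,10} 105
  8 to go: {1,2,3,5,6,7,8,9} 6  {2,3,5,6,7,8,9,10} 48  {3,4,5,6,7,8,9,10} 168
  9 to go: {0,1,2,3,5,6,7,8,9} 6  {1,2,3,5,6,7,8,9,10} 54  {2,3,4,5,6,7,8,9,10} 216
  if 0:m drops first: 270 orders
  if 4:k drops first: 60 orders
heap linearizations: 330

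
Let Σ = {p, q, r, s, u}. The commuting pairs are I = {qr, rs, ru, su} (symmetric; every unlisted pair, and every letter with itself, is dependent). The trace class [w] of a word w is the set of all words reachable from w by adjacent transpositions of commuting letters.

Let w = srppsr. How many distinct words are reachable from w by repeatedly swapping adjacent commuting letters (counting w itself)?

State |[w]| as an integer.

4

drop 0:s onto floor
drop 1:r onto floor
drop 2:p onto {0:s, 1:r}
drop 3:p onto {2:p}
drop 4:s onto {3:p}
drop 5:r onto {3:p}
ground layer = {0:s, 1:r}
drop-orders for the pieces not yet dropped (sum over which currently-grounded one goes next):
  1 to go: {4} 1  {5} 1
  2 to go: {4,5} 2
  3 to go: {3,4,5} 2
  4 to go: {2,3,4,5} 2
  if 0:s drops first: 2 orders
  if 1:r drops first: 2 orders
heap linearizations: 4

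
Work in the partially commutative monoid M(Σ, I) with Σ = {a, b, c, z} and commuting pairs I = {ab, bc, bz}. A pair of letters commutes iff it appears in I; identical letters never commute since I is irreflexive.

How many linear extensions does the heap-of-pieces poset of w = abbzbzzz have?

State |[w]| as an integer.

piece 0:a — minimal
piece 1:b — minimal
piece 2:b rests on {1:b}
piece 3:z rests on {0:a}
piece 4:b rests on {2:b}
piece 5:z rests on {3:z}
piece 6:z rests on {5:z}
piece 7:z rests on {6:z}
minimal pieces: {0:a, 1:b}
ways to finish when only these pieces remain (= sum over removing one remaining piece with nothing left below it):
  1 left: {4}→1  {7}→1
  2 left: {2,4}→1  {4,7}→2  {6,7}→1
  3 left: {1,2,4}→1  {2,4,7}→3  {4,6,7}→3  {5,6,7}→1
  4 left: {1,2,4,7}→4  {2,4,6,7}→6  {3,5,6,7}→1  {4,5,6,7}→4
  5 left: {0,3,5,6,7}→1  {1,2,4,6,7}→10  {2,4,5,6,7}→10  {3,4,5,6,7}→5
  6 left: {0,3,4,5,6,7}→6  {1,2,4,5,6,7}→20  {2,3,4,5,6,7}→15
  placing 0:a first → 35 extensions
  placing 1:b first → 21 extensions
total linear extensions = 56

56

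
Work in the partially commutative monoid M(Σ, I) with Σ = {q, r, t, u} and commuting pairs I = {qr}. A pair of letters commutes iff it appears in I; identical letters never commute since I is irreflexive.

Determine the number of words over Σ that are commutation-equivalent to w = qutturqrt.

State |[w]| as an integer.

piece 0:q — minimal
piece 1:u rests on {0:q}
piece 2:t rests on {1:u}
piece 3:t rests on {2:t}
piece 4:u rests on {3:t}
piece 5:r rests on {4:u}
piece 6:q rests on {4:u}
piece 7:r rests on {5:r}
piece 8:t rests on {6:q, 7:r}
minimal pieces: {0:q}
ways to finish when only these pieces remain (= sum over removing one remaining piece with nothing left below it):
  1 left: {8}→1
  2 left: {6,8}→1  {7,8}→1
  3 left: {5,7,8}→1  {6,7,8}→2
  4 left: {5,6,7,8}→3
  5 left: {4,5,6,7,8}→3
  6 left: {3,4,5,6,7,8}→3
  7 left: {2,3,4,5,6,7,8}→3
  placing 0:q first → 3 extensions

3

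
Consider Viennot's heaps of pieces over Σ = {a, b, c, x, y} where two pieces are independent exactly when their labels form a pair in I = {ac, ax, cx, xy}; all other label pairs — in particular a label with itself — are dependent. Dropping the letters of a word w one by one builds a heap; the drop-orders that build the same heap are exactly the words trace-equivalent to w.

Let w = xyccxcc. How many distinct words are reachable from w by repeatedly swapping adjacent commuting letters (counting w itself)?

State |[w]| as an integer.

21

drop 0:x onto floor
drop 1:y onto floor
drop 2:c onto {1:y}
drop 3:c onto {2:c}
drop 4:x onto {0:x}
drop 5:c onto {3:c}
drop 6:c onto {5:c}
ground layer = {0:x, 1:y}
drop-orders for the pieces not yet dropped (sum over which currently-grounded one goes next):
  1 to go: {4} 1  {6} 1
  2 to go: {0,4} 1  {4,6} 2  {5,6} 1
  3 to go: {0,4,6} 3  {3,5,6} 1  {4,5,6} 3
  4 to go: {0,4,5,6} 6  {2,3,5,6} 1  {3,4,5,6} 4
  5 to go: {0,3,4,5,6} 10  {1,2,3,5,6} 1  {2,3,4,5,6} 5
  if 0:x drops first: 6 orders
  if 1:y drops first: 15 orders
heap linearizations: 21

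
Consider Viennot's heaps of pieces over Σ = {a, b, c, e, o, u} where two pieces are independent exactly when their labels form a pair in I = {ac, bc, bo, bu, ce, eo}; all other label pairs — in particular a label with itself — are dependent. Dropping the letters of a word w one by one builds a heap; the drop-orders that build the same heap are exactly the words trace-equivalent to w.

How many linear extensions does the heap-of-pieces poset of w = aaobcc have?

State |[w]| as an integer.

#0=a has no predecessor
#1=a depends on [0:a]
#2=o depends on [1:a]
#3=b depends on [1:a]
#4=c depends on [2:o]
#5=c depends on [4:c]
sources: [0:a]
N(rest) = Σ N(rest − s) over sources s of rest; N(one piece) = 1:
  size 1 → [3]=1  [5]=1
  size 2 → [3,5]=2  [4,5]=1
  size 3 → [2,4,5]=1  [3,4,5]=3
  size 4 → [2,3,4,5]=4
  first=0(a) contributes 4

4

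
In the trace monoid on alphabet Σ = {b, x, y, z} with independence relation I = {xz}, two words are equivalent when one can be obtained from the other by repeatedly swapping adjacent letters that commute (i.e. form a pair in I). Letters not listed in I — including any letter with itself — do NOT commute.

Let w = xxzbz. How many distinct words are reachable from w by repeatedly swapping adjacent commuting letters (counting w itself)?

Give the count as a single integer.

piece 0:x — minimal
piece 1:x rests on {0:x}
piece 2:z — minimal
piece 3:b rests on {1:x, 2:z}
piece 4:z rests on {3:b}
minimal pieces: {0:x, 2:z}
ways to finish when only these pieces remain (= sum over removing one remaining piece with nothing left below it):
  1 left: {4}→1
  2 left: {3,4}→1
  3 left: {1,3,4}→1  {2,3,4}→1
  placing 0:x first → 2 extensions
  placing 2:z first → 1 extensions
total linear extensions = 3

3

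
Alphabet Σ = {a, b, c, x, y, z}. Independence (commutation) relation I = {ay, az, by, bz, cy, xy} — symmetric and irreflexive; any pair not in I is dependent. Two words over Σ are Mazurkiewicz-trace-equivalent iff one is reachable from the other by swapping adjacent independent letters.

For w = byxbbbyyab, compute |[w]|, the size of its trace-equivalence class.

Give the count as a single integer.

120

drop 0:b onto floor
drop 1:y onto floor
drop 2:x onto {0:b}
drop 3:b onto {2:x}
drop 4:b onto {3:b}
drop 5:b onto {4:b}
drop 6:y onto {1:y}
drop 7:y onto {6:y}
drop 8:a onto {5:b}
drop 9:b onto {8:a}
ground layer = {0:b, 1:y}
drop-orders for the pieces not yet dropped (sum over which currently-grounded one goes next):
  1 to go: {7} 1  {9} 1
  2 to go: {6,7} 1  {7,9} 2  {8,9} 1
  3 to go: {1,6,7} 1  {5,8,9} 1  {6,7,9} 3  {7,8,9} 3
  4 to go: {1,6,7,9} 4  {4,5,8,9} 1  {5,7,8,9} 4  {6,7,8,9} 6
  5 to go: {1,6,7,8,9} 10  {3,4,5,8,9} 1  {4,5,7,8,9} 5  {5,6,7,8,9} 10
  6 to go: {1,5,6,7,8,9} 20  {2,3,4,5,8,9} 1  {3,4,5,7,8,9} 6  {4,5,6,7,8,9} 15
  7 to go: {0,2,3,4,5,8,9} 1  {1,4,5,6,7,8,9} 35  {2,3,4,5,7,8,9} 7  {3,4,5,6,7,8,9} 21
  8 to go: {0,2,3,4,5,7,8,9} 8  {1,3,4,5,6,7,8,9} 56  {2,3,4,5,6,7,8,9} 28
  if 0:b drops first: 84 orders
  if 1:y drops first: 36 orders
heap linearizations: 120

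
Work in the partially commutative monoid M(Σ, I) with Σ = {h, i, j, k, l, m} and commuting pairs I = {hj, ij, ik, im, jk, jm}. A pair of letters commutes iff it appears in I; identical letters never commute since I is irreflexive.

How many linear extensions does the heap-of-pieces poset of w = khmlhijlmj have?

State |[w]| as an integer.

#0=k has no predecessor
#1=h depends on [0:k]
#2=m depends on [1:h]
#3=l depends on [2:m]
#4=h depends on [3:l]
#5=i depends on [4:h]
#6=j depends on [3:l]
#7=l depends on [5:i, 6:j]
#8=m depends on [7:l]
#9=j depends on [7:l]
sources: [0:k]
N(rest) = Σ N(rest − s) over sources s of rest; N(one piece) = 1:
  size 1 → [8]=1  [9]=1
  size 2 → [8,9]=2
  size 3 → [7,8,9]=2
  size 4 → [5,7,8,9]=2  [6,7,8,9]=2
  size 5 → [4,5,7,8,9]=2  [5,6,7,8,9]=4
  size 6 → [4,5,6,7,8,9]=6
  size 7 → [3,4,5,6,7,8,9]=6
  size 8 → [2,3,4,5,6,7,8,9]=6
  first=0(k) contributes 6

6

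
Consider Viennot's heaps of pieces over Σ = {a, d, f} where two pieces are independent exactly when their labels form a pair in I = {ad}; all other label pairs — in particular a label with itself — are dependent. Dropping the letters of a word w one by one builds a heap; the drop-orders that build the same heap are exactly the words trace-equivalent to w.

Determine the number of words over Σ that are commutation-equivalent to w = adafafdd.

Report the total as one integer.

#0=a has no predecessor
#1=d has no predecessor
#2=a depends on [0:a]
#3=f depends on [1:d, 2:a]
#4=a depends on [3:f]
#5=f depends on [4:a]
#6=d depends on [5:f]
#7=d depends on [6:d]
sources: [0:a, 1:d]
N(rest) = Σ N(rest − s) over sources s of rest; N(one piece) = 1:
  size 1 → [7]=1
  size 2 → [6,7]=1
  size 3 → [5,6,7]=1
  size 4 → [4,5,6,7]=1
  size 5 → [3,4,5,6,7]=1
  size 6 → [1,3,4,5,6,7]=1  [2,3,4,5,6,7]=1
  first=0(a) contributes 2
  first=1(d) contributes 1
|[w]| = 3

3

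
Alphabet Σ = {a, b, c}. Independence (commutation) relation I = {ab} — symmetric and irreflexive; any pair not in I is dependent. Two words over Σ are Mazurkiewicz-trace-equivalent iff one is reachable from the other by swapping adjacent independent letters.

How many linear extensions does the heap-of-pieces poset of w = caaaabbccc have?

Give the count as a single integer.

piece 0:c — minimal
piece 1:a rests on {0:c}
piece 2:a rests on {1:a}
piece 3:a rests on {2:a}
piece 4:a rests on {3:a}
piece 5:b rests on {0:c}
piece 6:b rests on {5:b}
piece 7:c rests on {4:a, 6:b}
piece 8:c rests on {7:c}
piece 9:c rests on {8:c}
minimal pieces: {0:c}
ways to finish when only these pieces remain (= sum over removing one remaining piece with nothing left below it):
  1 left: {9}→1
  2 left: {8,9}→1
  3 left: {7,8,9}→1
  4 left: {4,7,8,9}→1  {6,7,8,9}→1
  5 left: {3,4,7,8,9}→1  {4,6,7,8,9}→2  {5,6,7,8,9}→1
  6 left: {2,3,4,7,8,9}→1  {3,4,6,7,8,9}→3  {4,5,6,7,8,9}→3
  7 left: {1,2,3,4,7,8,9}→1  {2,3,4,6,7,8,9}→4  {3,4,5,6,7,8,9}→6
  8 left: {1,2,3,4,6,7,8,9}→5  {2,3,4,5,6,7,8,9}→10
  placing 0:c first → 15 extensions

15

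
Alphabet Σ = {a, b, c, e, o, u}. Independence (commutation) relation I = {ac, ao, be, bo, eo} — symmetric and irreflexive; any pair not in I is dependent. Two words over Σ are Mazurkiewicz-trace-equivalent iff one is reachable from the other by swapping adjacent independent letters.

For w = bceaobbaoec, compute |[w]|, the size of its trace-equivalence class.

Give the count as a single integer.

28

#0=b has no predecessor
#1=c depends on [0:b]
#2=e depends on [1:c]
#3=a depends on [2:e]
#4=o depends on [1:c]
#5=b depends on [3:a]
#6=b depends on [5:b]
#7=a depends on [6:b]
#8=o depends on [4:o]
#9=e depends on [7:a]
#10=c depends on [8:o, 9:e]
sources: [0:b]
N(rest) = Σ N(rest − s) over sources s of rest; N(one piece) = 1:
  size 1 → [10]=1
  size 2 → [8,10]=1  [9,10]=1
  size 3 → [4,8,10]=1  [7,9,10]=1  [8,9,10]=2
  size 4 → [4,8,9,10]=3  [6,7,9,10]=1  [7,8,9,10]=3
  size 5 → [4,7,8,9,10]=6  [5,6,7,9,10]=1  [6,7,8,9,10]=4
  size 6 → [3,5,6,7,9,10]=1  [4,6,7,8,9,10]=10  [5,6,7,8,9,10]=5
  size 7 → [2,3,5,6,7,9,10]=1  [3,5,6,7,8,9,10]=6  [4,5,6,7,8,9,10]=15
  size 8 → [2,3,5,6,7,8,9,10]=7  [3,4,5,6,7,8,9,10]=21
  size 9 → [2,3,4,5,6,7,8,9,10]=28
  first=0(b) contributes 28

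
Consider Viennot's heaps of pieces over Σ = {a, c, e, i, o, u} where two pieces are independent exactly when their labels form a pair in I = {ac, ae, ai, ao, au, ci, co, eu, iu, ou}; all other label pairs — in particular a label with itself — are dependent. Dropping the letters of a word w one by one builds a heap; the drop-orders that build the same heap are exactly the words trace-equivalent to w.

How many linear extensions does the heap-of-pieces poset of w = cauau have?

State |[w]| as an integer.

10

piece 0:c — minimal
piece 1:a — minimal
piece 2:u rests on {0:c}
piece 3:a rests on {1:a}
piece 4:u rests on {2:u}
minimal pieces: {0:c, 1:a}
ways to finish when only these pieces remain (= sum over removing one remaining piece with nothing left below it):
  1 left: {3}→1  {4}→1
  2 left: {1,3}→1  {2,4}→1  {3,4}→2
  3 left: {0,2,4}→1  {1,3,4}→3  {2,3,4}→3
  placing 0:c first → 6 extensions
  placing 1:a first → 4 extensions
total linear extensions = 10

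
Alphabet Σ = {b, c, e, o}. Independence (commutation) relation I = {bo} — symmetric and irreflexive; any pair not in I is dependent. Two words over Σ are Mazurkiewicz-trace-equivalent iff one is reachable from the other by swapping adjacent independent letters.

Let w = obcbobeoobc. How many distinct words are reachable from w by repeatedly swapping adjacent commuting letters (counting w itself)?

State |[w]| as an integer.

0(o) covers ∅
1(b) covers ∅
2(c) covers 0:o, 1:b
3(b) covers 2:c
4(o) covers 2:c
5(b) covers 3:b
6(e) covers 4:o, 5:b
7(o) covers 6:e
8(o) covers 7:o
9(b) covers 6:e
10(c) covers 8:o, 9:b
floor of heap: 0:o, 1:b
completions by unplaced set U, small U first (add the entries for U minus each lowest piece of U):
  |U|=1: {10}:1
  |U|=2: {8,10}:1  {9,10}:1
  |U|=3: {7,8,10}:1  {8,9,10}:2
  |U|=4: {7,8,9,10}:3
  |U|=5: {6,7,8,9,10}:3
  |U|=6: {4,6,7,8,9,10}:3  {5,6,7,8,9,10}:3
  |U|=7: {3,5,6,7,8,9,10}:3  {4,5,6,7,8,9,10}:6
  |U|=8: {3,4,5,6,7,8,9,10}:9
  |U|=9: {2,3,4,5,6,7,8,9,10}:9
  start at 0(o): 9
  start at 1(b): 9
sum over floor = 18

18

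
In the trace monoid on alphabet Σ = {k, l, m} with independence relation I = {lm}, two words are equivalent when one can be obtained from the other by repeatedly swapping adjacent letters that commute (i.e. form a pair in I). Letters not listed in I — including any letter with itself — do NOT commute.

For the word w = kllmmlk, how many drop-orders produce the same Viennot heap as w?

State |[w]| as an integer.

drop 0:k onto floor
drop 1:l onto {0:k}
drop 2:l onto {1:l}
drop 3:m onto {0:k}
drop 4:m onto {3:m}
drop 5:l onto {2:l}
drop 6:k onto {4:m, 5:l}
ground layer = {0:k}
drop-orders for the pieces not yet dropped (sum over which currently-grounded one goes next):
  1 to go: {6} 1
  2 to go: {4,6} 1  {5,6} 1
  3 to go: {2,5,6} 1  {3,4,6} 1  {4,5,6} 2
  4 to go: {1,2,5,6} 1  {2,4,5,6} 3  {3,4,5,6} 3
  5 to go: {1,2,4,5,6} 4  {2,3,4,5,6} 6
  if 0:k drops first: 10 orders

10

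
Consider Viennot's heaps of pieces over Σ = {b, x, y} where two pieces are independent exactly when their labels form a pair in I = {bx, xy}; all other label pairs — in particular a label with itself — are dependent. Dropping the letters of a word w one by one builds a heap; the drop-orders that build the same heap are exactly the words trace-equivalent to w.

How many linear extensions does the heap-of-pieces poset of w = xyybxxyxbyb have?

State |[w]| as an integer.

0(x) covers ∅
1(y) covers ∅
2(y) covers 1:y
3(b) covers 2:y
4(x) covers 0:x
5(x) covers 4:x
6(y) covers 3:b
7(x) covers 5:x
8(b) covers 6:y
9(y) covers 8:b
10(b) covers 9:y
floor of heap: 0:x, 1:y
completions by unplaced set U, small U first (add the entries for U minus each lowest piece of U):
  |U|=1: {7}:1  {10}:1
  |U|=2: {5,7}:1  {7,10}:2  {9,10}:1
  |U|=3: {4,5,7}:1  {5,7,10}:3  {7,9,10}:3  {8,9,10}:1
  |U|=4: {0,4,5,7}:1  {4,5,7,10}:4  {5,7,9,10}:6  {6,8,9,10}:1  {7,8,9,10}:4
  |U|=5: {0,4,5,7,10}:5  {3,6,8,9,10}:1  {4,5,7,9,10}:10  {5,7,8,9,10}:10  {6,7,8,9,10}:5
  |U|=6: {0,4,5,7,9,10}:15  {2,3,6,8,9,10}:1  {3,6,7,8,9,10}:6  {4,5,7,8,9,10}:20  {5,6,7,8,9,10}:15
  |U|=7: {0,4,5,7,8,9,10}:35  {1,2,3,6,8,9,10}:1  {2,3,6,7,8,9,10}:7  {3,5,6,7,8,9,10}:21  {4,5,6,7,8,9,10}:35
  |U|=8: {0,4,5,6,7,8,9,10}:70  {1,2,3,6,7,8,9,10}:8  {2,3,5,6,7,8,9,10}:28  {3,4,5,6,7,8,9,10}:56
  |U|=9: {0,3,4,5,6,7,8,9,10}:126  {1,2,3,5,6,7,8,9,10}:36  {2,3,4,5,6,7,8,9,10}:84
  start at 0(x): 120
  start at 1(y): 210
sum over floor = 330

330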